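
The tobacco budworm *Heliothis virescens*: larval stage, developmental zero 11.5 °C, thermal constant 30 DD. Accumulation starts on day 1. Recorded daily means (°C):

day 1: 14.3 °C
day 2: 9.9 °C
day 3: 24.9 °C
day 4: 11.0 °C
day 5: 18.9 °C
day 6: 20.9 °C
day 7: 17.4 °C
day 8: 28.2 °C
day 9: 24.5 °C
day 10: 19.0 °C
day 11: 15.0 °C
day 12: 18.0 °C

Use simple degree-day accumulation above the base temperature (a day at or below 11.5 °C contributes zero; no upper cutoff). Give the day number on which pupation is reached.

day 6

Daily DD above 11.5 °C: 2.8, 0.0, 13.4, 0.0, 7.4, 9.4, 5.9, 16.7, 13.0, 7.5, 3.5, 6.5.
Cumulative: 2.8, 2.8, 16.2, 16.2, 23.6, 33.0, 38.9, 55.6, 68.6, 76.1, 79.6, 86.1.
The total first reaches 30 DD on day 6.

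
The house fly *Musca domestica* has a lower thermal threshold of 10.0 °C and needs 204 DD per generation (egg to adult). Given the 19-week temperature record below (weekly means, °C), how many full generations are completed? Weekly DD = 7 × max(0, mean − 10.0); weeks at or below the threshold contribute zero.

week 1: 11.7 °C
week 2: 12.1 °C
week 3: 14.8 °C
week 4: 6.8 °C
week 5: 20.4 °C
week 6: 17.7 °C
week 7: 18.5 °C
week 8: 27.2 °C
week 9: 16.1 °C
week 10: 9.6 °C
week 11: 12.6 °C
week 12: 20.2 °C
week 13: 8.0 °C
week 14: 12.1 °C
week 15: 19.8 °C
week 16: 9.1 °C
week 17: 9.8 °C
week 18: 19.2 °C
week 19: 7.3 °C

Weekly DD (7 × max(0, T̄ − 10.0)): 11.9, 14.7, 33.6, 0.0, 72.8, 53.9, 59.5, 120.4, 42.7, 0.0, 18.2, 71.4, 0.0, 14.7, 68.6, 0.0, 0.0, 64.4, 0.0.
Season total = 646.8 DD.
Complete generations = ⌊646.8 / 204⌋ = 3.

3 generations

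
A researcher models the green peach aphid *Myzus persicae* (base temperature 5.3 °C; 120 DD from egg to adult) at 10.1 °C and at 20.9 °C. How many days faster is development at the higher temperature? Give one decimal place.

17.3 days

At 10.1 °C: 120 / (10.1 − 5.3) = 120 / 4.8 = 25.000 d.
At 20.9 °C: 120 / (20.9 − 5.3) = 120 / 15.6 = 7.692 d.
Difference = |25.000 − 7.692| = 17.308 ≈ 17.3 days.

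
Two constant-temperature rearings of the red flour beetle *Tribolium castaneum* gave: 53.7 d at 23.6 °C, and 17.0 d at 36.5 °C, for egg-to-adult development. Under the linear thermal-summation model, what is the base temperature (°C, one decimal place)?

Equal thermal constants: D₁(T₁ − T_b) = D₂(T₂ − T_b).
53.7·(23.6 − T_b) = 17.0·(36.5 − T_b)
T_b = (53.7·23.6 − 17.0·36.5) / (53.7 − 17.0) = 646.82 / 36.7 = 17.625 °C ≈ 17.6 °C.

17.6 °C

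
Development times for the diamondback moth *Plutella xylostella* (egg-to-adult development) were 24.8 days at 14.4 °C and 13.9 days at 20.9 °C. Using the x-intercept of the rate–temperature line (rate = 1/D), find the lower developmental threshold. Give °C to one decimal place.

Equal thermal constants: D₁(T₁ − T_b) = D₂(T₂ − T_b).
24.8·(14.4 − T_b) = 13.9·(20.9 − T_b)
T_b = (24.8·14.4 − 13.9·20.9) / (24.8 − 13.9) = 66.61 / 10.9 = 6.111 °C ≈ 6.1 °C.

6.1 °C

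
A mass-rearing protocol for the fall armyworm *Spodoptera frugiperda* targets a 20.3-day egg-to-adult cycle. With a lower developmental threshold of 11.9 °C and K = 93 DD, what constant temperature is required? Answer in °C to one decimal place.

16.5 °C

Required daily accumulation = 93 / 20.3 = 4.581 DD/day.
T = T_base + 4.581 = 11.9 + 4.581 = 16.481 ≈ 16.5 °C.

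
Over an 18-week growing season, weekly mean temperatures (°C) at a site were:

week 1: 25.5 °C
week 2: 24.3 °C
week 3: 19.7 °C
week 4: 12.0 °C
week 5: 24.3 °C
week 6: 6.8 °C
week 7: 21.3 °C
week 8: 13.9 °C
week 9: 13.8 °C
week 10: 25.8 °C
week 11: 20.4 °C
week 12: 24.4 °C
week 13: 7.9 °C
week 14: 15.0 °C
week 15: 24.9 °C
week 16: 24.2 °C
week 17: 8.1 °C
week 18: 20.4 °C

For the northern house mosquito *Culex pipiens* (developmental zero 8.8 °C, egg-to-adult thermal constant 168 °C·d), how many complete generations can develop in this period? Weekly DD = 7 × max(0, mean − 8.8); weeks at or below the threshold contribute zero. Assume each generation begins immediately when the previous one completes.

Weekly DD (7 × max(0, T̄ − 8.8)): 116.9, 108.5, 76.3, 22.4, 108.5, 0.0, 87.5, 35.7, 35.0, 119.0, 81.2, 109.2, 0.0, 43.4, 112.7, 107.8, 0.0, 81.2.
Season total = 1245.3 DD.
Complete generations = ⌊1245.3 / 168⌋ = 7.

7 generations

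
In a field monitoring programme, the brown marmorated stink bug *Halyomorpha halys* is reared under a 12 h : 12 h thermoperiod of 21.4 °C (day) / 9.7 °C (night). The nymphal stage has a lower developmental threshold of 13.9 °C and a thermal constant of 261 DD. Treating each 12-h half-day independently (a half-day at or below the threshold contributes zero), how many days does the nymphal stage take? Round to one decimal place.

Day half: max(0, 21.4 − 13.9) × 0.5 = 7.5 × 0.5 = 3.75 DD.
Night half: max(0, 9.7 − 13.9) × 0.5 = 0.0 × 0.5 = 0.00 DD.
Per 24 h: 3.75 DD/day.
Duration = 261 / 3.75 = 69.600 ≈ 69.6 days.

69.6 days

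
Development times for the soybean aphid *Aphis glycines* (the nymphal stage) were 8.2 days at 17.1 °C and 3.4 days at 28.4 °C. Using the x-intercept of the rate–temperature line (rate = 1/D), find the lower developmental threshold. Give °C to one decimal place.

Linear rate model ⇒ the product D·(T − T_b) is constant across temperatures.
8.2·(17.1 − T_b) = 3.4·(28.4 − T_b)
T_b = (8.2·17.1 − 3.4·28.4) / (8.2 − 3.4) = 43.66 / 4.8 = 9.096 °C ≈ 9.1 °C.

9.1 °C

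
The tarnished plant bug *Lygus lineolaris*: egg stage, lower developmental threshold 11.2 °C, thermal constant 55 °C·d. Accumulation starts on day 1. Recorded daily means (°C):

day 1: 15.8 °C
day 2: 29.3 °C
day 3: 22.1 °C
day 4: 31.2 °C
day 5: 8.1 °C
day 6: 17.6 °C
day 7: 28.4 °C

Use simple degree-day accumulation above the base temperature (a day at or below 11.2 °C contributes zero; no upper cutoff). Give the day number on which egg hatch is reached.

day 6

Daily DD above 11.2 °C: 4.6, 18.1, 10.9, 20.0, 0.0, 6.4, 17.2.
Cumulative: 4.6, 22.7, 33.6, 53.6, 53.6, 60.0, 77.2.
The total first reaches 55 DD on day 6.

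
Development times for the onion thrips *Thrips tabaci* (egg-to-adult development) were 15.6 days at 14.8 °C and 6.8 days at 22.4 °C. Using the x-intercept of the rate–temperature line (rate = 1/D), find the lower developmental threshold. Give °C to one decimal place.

8.9 °C

Linear rate model ⇒ the product D·(T − T_b) is constant across temperatures.
15.6·(14.8 − T_b) = 6.8·(22.4 − T_b)
T_b = (15.6·14.8 − 6.8·22.4) / (15.6 − 6.8) = 78.56 / 8.8 = 8.927 °C ≈ 8.9 °C.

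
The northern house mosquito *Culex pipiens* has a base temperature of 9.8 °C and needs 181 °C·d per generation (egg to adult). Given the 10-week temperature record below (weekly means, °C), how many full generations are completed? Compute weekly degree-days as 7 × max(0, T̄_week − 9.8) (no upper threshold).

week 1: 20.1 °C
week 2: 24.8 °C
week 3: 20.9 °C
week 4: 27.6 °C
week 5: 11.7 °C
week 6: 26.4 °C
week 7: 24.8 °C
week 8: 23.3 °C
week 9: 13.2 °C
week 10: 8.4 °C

4 generations

Weekly DD (7 × max(0, T̄ − 9.8)): 72.1, 105.0, 77.7, 124.6, 13.3, 116.2, 105.0, 94.5, 23.8, 0.0.
Season total = 732.2 DD.
Complete generations = ⌊732.2 / 181⌋ = 4.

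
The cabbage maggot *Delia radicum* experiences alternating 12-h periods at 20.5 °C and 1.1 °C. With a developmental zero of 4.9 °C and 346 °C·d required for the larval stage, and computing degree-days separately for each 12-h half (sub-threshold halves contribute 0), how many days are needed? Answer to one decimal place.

44.4 days

Day half: max(0, 20.5 − 4.9) × 0.5 = 15.6 × 0.5 = 7.80 DD.
Night half: max(0, 1.1 − 4.9) × 0.5 = 0.0 × 0.5 = 0.00 DD.
Per 24 h: 7.80 DD/day.
Duration = 346 / 7.80 = 44.359 ≈ 44.4 days.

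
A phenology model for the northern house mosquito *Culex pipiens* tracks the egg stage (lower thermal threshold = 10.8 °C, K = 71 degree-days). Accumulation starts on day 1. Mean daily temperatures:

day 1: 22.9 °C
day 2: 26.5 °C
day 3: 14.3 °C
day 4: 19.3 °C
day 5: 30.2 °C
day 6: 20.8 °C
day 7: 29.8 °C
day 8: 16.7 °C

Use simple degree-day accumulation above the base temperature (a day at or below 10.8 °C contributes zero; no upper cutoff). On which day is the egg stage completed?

day 7

Daily DD above 10.8 °C: 12.1, 15.7, 3.5, 8.5, 19.4, 10.0, 19.0, 5.9.
Cumulative: 12.1, 27.8, 31.3, 39.8, 59.2, 69.2, 88.2, 94.1.
The total first reaches 71 DD on day 7.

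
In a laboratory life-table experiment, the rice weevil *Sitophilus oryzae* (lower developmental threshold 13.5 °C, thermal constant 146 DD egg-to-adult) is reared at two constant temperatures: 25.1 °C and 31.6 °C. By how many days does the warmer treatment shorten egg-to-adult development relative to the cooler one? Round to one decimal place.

At 25.1 °C: 146 / (25.1 − 13.5) = 146 / 11.6 = 12.586 d.
At 31.6 °C: 146 / (31.6 − 13.5) = 146 / 18.1 = 8.066 d.
Difference = |12.586 − 8.066| = 4.520 ≈ 4.5 days.

4.5 days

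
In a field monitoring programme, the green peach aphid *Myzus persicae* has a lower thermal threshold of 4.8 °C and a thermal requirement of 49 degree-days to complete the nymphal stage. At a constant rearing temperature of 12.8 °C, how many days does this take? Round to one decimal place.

6.1 days

Daily accumulation = 12.8 − 4.8 = 8.0 DD/day.
Duration = 49 / 8.0 = 6.125 ≈ 6.1 days.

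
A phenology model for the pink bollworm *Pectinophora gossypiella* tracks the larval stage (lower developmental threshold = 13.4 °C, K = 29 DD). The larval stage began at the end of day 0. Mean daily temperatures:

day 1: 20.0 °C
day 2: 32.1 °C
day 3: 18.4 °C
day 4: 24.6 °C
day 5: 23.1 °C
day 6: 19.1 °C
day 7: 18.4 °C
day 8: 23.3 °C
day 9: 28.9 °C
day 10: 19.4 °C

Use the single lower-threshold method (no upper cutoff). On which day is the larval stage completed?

day 3

Daily DD above 13.4 °C: 6.6, 18.7, 5.0, 11.2, 9.7, 5.7, 5.0, 9.9, 15.5, 6.0.
Cumulative: 6.6, 25.3, 30.3, 41.5, 51.2, 56.9, 61.9, 71.8, 87.3, 93.3.
The total first reaches 29 DD on day 3.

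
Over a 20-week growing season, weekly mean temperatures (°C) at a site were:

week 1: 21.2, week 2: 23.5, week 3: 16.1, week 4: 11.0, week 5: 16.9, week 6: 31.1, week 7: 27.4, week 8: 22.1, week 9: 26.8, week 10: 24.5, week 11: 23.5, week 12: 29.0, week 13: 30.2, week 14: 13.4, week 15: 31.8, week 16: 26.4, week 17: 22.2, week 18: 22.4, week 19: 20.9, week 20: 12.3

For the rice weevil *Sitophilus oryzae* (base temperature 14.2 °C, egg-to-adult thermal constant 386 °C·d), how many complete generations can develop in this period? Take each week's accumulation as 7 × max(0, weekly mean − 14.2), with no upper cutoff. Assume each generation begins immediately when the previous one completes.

Weekly DD (7 × max(0, T̄ − 14.2)): 49.0, 65.1, 13.3, 0.0, 18.9, 118.3, 92.4, 55.3, 88.2, 72.1, 65.1, 103.6, 112.0, 0.0, 123.2, 85.4, 56.0, 57.4, 46.9, 0.0.
Season total = 1222.2 DD.
Complete generations = ⌊1222.2 / 386⌋ = 3.

3 generations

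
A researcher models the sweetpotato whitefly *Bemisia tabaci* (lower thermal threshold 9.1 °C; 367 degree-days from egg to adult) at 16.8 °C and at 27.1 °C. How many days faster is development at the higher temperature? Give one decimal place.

At 16.8 °C: 367 / (16.8 − 9.1) = 367 / 7.7 = 47.662 d.
At 27.1 °C: 367 / (27.1 − 9.1) = 367 / 18.0 = 20.389 d.
Difference = |47.662 − 20.389| = 27.273 ≈ 27.3 days.

27.3 days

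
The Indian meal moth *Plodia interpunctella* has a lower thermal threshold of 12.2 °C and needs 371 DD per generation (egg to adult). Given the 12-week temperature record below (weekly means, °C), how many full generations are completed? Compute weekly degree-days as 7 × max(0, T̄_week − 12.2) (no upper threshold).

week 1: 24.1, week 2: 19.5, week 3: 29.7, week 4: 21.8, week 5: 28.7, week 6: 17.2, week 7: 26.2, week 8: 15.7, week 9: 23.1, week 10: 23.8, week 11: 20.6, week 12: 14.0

Weekly DD (7 × max(0, T̄ − 12.2)): 83.3, 51.1, 122.5, 67.2, 115.5, 35.0, 98.0, 24.5, 76.3, 81.2, 58.8, 12.6.
Season total = 826.0 DD.
Complete generations = ⌊826.0 / 371⌋ = 2.

2 generations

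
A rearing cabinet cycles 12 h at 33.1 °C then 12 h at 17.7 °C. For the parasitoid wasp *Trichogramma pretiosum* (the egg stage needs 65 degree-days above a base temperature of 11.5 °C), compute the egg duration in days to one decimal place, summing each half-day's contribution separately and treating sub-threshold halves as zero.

Day half: max(0, 33.1 − 11.5) × 0.5 = 21.6 × 0.5 = 10.80 DD.
Night half: max(0, 17.7 − 11.5) × 0.5 = 6.2 × 0.5 = 3.10 DD.
Per 24 h: 13.90 DD/day.
Duration = 65 / 13.90 = 4.676 ≈ 4.7 days.

4.7 days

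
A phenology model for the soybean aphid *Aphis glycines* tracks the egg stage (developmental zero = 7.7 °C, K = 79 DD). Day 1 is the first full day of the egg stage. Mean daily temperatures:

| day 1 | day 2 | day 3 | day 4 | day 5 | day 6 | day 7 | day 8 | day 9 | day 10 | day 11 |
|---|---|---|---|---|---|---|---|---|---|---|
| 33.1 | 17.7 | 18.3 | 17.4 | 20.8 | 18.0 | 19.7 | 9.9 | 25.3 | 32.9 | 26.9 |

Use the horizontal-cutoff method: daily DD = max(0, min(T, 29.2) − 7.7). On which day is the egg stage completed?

day 7

Daily DD above 7.7 °C (capped at 21.5): 21.5, 10.0, 10.6, 9.7, 13.1, 10.3, 12.0, 2.2, 17.6, 21.5, 19.2.
Cumulative: 21.5, 31.5, 42.1, 51.8, 64.9, 75.2, 87.2, 89.4, 107.0, 128.5, 147.7.
The total first reaches 79 DD on day 7.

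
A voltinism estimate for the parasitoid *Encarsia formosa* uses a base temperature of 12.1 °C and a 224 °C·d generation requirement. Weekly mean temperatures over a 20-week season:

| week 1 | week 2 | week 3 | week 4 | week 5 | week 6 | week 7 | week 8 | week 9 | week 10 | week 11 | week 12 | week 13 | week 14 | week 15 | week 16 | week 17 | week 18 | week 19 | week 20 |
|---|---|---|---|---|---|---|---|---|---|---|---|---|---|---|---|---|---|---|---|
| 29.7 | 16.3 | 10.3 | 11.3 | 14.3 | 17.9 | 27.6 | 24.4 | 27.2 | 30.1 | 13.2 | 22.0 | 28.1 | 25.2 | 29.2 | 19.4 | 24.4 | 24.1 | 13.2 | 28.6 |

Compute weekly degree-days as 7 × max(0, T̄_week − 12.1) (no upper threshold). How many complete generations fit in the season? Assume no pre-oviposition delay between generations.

Weekly DD (7 × max(0, T̄ − 12.1)): 123.2, 29.4, 0.0, 0.0, 15.4, 40.6, 108.5, 86.1, 105.7, 126.0, 7.7, 69.3, 112.0, 91.7, 119.7, 51.1, 86.1, 84.0, 7.7, 115.5.
Season total = 1379.7 DD.
Complete generations = ⌊1379.7 / 224⌋ = 6.

6 generations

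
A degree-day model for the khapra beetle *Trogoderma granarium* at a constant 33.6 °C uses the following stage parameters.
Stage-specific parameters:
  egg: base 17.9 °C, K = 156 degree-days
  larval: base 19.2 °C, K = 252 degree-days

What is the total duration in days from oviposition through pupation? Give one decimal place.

27.4 days

egg: 156 / (33.6 − 17.9) = 156 / 15.7 = 9.936 d.
larval: 252 / (33.6 − 19.2) = 252 / 14.4 = 17.500 d.
Sum = 27.436 ≈ 27.4 days.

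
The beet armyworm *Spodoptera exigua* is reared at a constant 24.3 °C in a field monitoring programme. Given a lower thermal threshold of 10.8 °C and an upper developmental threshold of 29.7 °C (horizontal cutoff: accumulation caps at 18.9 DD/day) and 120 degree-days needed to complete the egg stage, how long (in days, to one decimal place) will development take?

Daily accumulation = 24.3 − 10.8 = 13.5 DD/day.
Duration = 120 / 13.5 = 8.889 ≈ 8.9 days.

8.9 days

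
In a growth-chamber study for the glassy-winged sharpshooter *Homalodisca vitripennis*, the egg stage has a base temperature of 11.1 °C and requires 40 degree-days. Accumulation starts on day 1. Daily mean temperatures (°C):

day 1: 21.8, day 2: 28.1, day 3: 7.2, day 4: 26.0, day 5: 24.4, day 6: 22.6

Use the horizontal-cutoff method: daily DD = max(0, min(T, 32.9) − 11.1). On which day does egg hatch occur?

day 4

Daily DD above 11.1 °C (capped at 21.8): 10.7, 17.0, 0.0, 14.9, 13.3, 11.5.
Cumulative: 10.7, 27.7, 27.7, 42.6, 55.9, 67.4.
The total first reaches 40 DD on day 4.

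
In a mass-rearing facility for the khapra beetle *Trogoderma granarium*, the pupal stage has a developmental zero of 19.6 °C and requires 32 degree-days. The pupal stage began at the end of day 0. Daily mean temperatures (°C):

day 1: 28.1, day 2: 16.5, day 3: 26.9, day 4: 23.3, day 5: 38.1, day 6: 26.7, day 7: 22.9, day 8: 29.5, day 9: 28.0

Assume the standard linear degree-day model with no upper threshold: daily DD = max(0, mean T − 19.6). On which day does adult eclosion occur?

day 5

Daily DD above 19.6 °C: 8.5, 0.0, 7.3, 3.7, 18.5, 7.1, 3.3, 9.9, 8.4.
Cumulative: 8.5, 8.5, 15.8, 19.5, 38.0, 45.1, 48.4, 58.3, 66.7.
The total first reaches 32 DD on day 5.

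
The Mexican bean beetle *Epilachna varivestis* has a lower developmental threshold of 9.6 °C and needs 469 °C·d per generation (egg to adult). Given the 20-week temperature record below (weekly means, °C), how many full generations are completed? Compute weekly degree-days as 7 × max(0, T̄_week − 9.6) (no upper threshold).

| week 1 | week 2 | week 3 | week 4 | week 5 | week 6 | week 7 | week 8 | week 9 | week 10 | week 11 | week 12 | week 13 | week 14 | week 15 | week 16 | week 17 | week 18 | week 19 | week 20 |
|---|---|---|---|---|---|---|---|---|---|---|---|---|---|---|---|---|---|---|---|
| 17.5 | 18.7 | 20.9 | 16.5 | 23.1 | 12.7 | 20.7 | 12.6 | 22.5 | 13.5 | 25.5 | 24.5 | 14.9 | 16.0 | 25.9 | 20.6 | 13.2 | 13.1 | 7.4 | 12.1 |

2 generations

Weekly DD (7 × max(0, T̄ − 9.6)): 55.3, 63.7, 79.1, 48.3, 94.5, 21.7, 77.7, 21.0, 90.3, 27.3, 111.3, 104.3, 37.1, 44.8, 114.1, 77.0, 25.2, 24.5, 0.0, 17.5.
Season total = 1134.7 DD.
Complete generations = ⌊1134.7 / 469⌋ = 2.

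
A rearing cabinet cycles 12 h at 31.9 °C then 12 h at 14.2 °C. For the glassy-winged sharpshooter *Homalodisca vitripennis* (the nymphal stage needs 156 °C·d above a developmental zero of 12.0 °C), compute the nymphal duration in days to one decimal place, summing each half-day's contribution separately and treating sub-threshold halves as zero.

Day half: max(0, 31.9 − 12.0) × 0.5 = 19.9 × 0.5 = 9.95 DD.
Night half: max(0, 14.2 − 12.0) × 0.5 = 2.2 × 0.5 = 1.10 DD.
Per 24 h: 11.05 DD/day.
Duration = 156 / 11.05 = 14.118 ≈ 14.1 days.

14.1 days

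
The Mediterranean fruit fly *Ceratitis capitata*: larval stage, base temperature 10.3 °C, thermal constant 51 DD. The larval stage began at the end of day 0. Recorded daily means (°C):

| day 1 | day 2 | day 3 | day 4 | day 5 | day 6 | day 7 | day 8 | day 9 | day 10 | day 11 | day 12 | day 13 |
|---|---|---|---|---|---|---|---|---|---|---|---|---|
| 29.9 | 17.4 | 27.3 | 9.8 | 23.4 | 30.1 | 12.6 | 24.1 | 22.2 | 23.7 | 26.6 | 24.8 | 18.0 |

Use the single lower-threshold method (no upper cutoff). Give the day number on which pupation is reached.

day 5

Daily DD above 10.3 °C: 19.6, 7.1, 17.0, 0.0, 13.1, 19.8, 2.3, 13.8, 11.9, 13.4, 16.3, 14.5, 7.7.
Cumulative: 19.6, 26.7, 43.7, 43.7, 56.8, 76.6, 78.9, 92.7, 104.6, 118.0, 134.3, 148.8, 156.5.
The total first reaches 51 DD on day 5.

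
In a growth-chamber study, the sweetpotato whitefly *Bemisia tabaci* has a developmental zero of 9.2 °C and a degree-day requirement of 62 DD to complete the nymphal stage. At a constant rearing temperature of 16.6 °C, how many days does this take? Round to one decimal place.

Daily accumulation = 16.6 − 9.2 = 7.4 DD/day.
Duration = 62 / 7.4 = 8.378 ≈ 8.4 days.

8.4 days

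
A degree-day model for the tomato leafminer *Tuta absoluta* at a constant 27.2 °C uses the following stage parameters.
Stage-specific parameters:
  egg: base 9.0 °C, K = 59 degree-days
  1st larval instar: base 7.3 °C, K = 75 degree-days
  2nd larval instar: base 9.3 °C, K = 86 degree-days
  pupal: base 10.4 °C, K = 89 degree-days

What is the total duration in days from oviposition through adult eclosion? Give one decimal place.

17.1 days

egg: 59 / (27.2 − 9.0) = 59 / 18.2 = 3.242 d.
1st larval instar: 75 / (27.2 − 7.3) = 75 / 19.9 = 3.769 d.
2nd larval instar: 86 / (27.2 − 9.3) = 86 / 17.9 = 4.804 d.
pupal: 89 / (27.2 − 10.4) = 89 / 16.8 = 5.298 d.
Sum = 17.113 ≈ 17.1 days.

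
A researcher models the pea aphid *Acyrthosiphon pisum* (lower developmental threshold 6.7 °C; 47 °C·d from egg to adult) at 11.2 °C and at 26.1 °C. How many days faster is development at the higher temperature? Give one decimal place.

At 11.2 °C: 47 / (11.2 − 6.7) = 47 / 4.5 = 10.444 d.
At 26.1 °C: 47 / (26.1 − 6.7) = 47 / 19.4 = 2.423 d.
Difference = |10.444 − 2.423| = 8.022 ≈ 8.0 days.

8.0 days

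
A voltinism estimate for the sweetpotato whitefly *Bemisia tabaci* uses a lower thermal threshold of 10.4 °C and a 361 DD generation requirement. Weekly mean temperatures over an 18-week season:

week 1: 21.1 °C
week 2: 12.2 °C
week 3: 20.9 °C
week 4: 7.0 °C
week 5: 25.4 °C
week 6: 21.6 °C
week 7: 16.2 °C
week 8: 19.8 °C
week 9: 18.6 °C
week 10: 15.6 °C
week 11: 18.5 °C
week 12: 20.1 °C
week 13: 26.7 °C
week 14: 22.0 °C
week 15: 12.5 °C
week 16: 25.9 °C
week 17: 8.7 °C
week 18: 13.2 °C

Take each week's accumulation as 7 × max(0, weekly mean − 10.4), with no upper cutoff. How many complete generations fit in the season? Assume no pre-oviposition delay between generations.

2 generations

Weekly DD (7 × max(0, T̄ − 10.4)): 74.9, 12.6, 73.5, 0.0, 105.0, 78.4, 40.6, 65.8, 57.4, 36.4, 56.7, 67.9, 114.1, 81.2, 14.7, 108.5, 0.0, 19.6.
Season total = 1007.3 DD.
Complete generations = ⌊1007.3 / 361⌋ = 2.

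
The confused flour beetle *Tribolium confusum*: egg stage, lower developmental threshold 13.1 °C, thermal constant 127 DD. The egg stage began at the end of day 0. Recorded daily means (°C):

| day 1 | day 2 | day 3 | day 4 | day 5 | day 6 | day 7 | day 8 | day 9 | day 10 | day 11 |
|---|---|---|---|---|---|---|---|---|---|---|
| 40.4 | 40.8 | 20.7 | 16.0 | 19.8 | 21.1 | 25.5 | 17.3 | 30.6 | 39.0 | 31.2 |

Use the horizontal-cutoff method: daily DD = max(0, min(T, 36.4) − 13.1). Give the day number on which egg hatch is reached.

Daily DD above 13.1 °C (capped at 23.3): 23.3, 23.3, 7.6, 2.9, 6.7, 8.0, 12.4, 4.2, 17.5, 23.3, 18.1.
Cumulative: 23.3, 46.6, 54.2, 57.1, 63.8, 71.8, 84.2, 88.4, 105.9, 129.2, 147.3.
The total first reaches 127 DD on day 10.

day 10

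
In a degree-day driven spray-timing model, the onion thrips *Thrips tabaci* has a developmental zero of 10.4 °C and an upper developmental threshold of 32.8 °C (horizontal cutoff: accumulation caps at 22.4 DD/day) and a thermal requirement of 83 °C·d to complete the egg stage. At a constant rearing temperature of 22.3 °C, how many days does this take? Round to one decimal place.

Daily accumulation = 22.3 − 10.4 = 11.9 DD/day.
Duration = 83 / 11.9 = 6.975 ≈ 7.0 days.

7.0 days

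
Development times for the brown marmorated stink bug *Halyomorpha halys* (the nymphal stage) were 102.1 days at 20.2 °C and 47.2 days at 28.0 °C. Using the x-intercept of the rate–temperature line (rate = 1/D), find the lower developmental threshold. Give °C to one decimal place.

13.5 °C

Linear rate model ⇒ the product D·(T − T_b) is constant across temperatures.
102.1·(20.2 − T_b) = 47.2·(28.0 − T_b)
T_b = (102.1·20.2 − 47.2·28.0) / (102.1 − 47.2) = 740.82 / 54.9 = 13.494 °C ≈ 13.5 °C.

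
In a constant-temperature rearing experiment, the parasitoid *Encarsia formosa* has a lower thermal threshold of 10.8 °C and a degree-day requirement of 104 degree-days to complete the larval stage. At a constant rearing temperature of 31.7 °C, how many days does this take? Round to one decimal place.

Daily accumulation = 31.7 − 10.8 = 20.9 DD/day.
Duration = 104 / 20.9 = 4.976 ≈ 5.0 days.

5.0 days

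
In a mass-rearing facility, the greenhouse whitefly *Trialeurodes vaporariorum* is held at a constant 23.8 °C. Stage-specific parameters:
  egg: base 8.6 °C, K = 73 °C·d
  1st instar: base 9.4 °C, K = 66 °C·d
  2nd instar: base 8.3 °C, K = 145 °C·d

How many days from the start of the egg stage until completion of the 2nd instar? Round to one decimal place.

egg: 73 / (23.8 − 8.6) = 73 / 15.2 = 4.803 d.
1st instar: 66 / (23.8 − 9.4) = 66 / 14.4 = 4.583 d.
2nd instar: 145 / (23.8 − 8.3) = 145 / 15.5 = 9.355 d.
Sum = 18.741 ≈ 18.7 days.

18.7 days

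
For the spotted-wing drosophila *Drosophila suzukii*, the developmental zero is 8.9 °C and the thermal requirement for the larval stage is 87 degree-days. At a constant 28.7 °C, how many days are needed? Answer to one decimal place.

Daily accumulation = 28.7 − 8.9 = 19.8 DD/day.
Duration = 87 / 19.8 = 4.394 ≈ 4.4 days.

4.4 days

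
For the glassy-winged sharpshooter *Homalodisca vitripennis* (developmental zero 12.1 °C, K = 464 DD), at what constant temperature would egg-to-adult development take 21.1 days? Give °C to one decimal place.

34.1 °C

Required daily accumulation = 464 / 21.1 = 21.991 DD/day.
T = T_base + 21.991 = 12.1 + 21.991 = 34.091 ≈ 34.1 °C.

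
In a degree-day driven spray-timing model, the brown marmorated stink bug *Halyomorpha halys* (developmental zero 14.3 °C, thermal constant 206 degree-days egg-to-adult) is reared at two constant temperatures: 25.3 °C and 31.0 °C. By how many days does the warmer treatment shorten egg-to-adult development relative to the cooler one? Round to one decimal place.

6.4 days

At 25.3 °C: 206 / (25.3 − 14.3) = 206 / 11.0 = 18.727 d.
At 31.0 °C: 206 / (31.0 − 14.3) = 206 / 16.7 = 12.335 d.
Difference = |18.727 − 12.335| = 6.392 ≈ 6.4 days.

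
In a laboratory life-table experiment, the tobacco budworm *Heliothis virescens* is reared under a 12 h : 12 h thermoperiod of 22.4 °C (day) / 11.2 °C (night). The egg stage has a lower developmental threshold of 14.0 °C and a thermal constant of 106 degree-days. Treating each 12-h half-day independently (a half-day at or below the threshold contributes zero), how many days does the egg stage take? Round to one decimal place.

Day half: max(0, 22.4 − 14.0) × 0.5 = 8.4 × 0.5 = 4.20 DD.
Night half: max(0, 11.2 − 14.0) × 0.5 = 0.0 × 0.5 = 0.00 DD.
Per 24 h: 4.20 DD/day.
Duration = 106 / 4.20 = 25.238 ≈ 25.2 days.

25.2 days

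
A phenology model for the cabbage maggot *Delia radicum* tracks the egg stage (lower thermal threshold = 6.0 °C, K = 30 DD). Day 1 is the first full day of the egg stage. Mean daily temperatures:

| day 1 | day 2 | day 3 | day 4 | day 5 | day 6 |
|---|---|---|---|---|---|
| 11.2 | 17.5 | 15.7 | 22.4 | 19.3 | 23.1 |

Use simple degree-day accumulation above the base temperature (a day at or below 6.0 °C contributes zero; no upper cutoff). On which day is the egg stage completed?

day 4

Daily DD above 6.0 °C: 5.2, 11.5, 9.7, 16.4, 13.3, 17.1.
Cumulative: 5.2, 16.7, 26.4, 42.8, 56.1, 73.2.
The total first reaches 30 DD on day 4.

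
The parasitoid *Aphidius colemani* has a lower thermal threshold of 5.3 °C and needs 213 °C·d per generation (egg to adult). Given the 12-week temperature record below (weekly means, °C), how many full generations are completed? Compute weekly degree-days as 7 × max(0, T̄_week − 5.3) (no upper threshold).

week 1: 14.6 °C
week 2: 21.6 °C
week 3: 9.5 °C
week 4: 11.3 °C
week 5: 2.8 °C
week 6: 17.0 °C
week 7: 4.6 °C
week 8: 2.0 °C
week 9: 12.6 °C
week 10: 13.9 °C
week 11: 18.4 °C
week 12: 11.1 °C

Weekly DD (7 × max(0, T̄ − 5.3)): 65.1, 114.1, 29.4, 42.0, 0.0, 81.9, 0.0, 0.0, 51.1, 60.2, 91.7, 40.6.
Season total = 576.1 DD.
Complete generations = ⌊576.1 / 213⌋ = 2.

2 generations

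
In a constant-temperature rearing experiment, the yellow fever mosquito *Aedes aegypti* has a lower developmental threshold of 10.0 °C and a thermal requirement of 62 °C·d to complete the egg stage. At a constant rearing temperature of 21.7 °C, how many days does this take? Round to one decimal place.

5.3 days

Daily accumulation = 21.7 − 10.0 = 11.7 DD/day.
Duration = 62 / 11.7 = 5.299 ≈ 5.3 days.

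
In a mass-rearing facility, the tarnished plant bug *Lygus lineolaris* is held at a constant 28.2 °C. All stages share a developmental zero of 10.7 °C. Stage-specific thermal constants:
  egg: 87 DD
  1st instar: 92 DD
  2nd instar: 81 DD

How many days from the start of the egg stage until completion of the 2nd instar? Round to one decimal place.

Daily accumulation at 28.2 °C = 28.2 − 10.7 = 17.5 DD/day.
Total K = 87 + 92 + 81 = 260 DD.
Total duration = 260 / 17.5 = 14.857 ≈ 14.9 days.

14.9 days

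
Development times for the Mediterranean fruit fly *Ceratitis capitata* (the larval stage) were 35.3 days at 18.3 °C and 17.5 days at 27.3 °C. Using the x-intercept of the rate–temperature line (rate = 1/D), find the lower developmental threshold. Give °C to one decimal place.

9.5 °C

Under the model K = D·(T − T_b), so D₁·(T₁ − T_b) = D₂·(T₂ − T_b).
35.3·(18.3 − T_b) = 17.5·(27.3 − T_b)
T_b = (35.3·18.3 − 17.5·27.3) / (35.3 − 17.5) = 168.24 / 17.8 = 9.452 °C ≈ 9.5 °C.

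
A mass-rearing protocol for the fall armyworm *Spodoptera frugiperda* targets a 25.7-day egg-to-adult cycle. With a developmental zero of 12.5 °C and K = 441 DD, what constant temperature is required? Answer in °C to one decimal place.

Required daily accumulation = 441 / 25.7 = 17.160 DD/day.
T = T_base + 17.160 = 12.5 + 17.160 = 29.660 ≈ 29.7 °C.

29.7 °C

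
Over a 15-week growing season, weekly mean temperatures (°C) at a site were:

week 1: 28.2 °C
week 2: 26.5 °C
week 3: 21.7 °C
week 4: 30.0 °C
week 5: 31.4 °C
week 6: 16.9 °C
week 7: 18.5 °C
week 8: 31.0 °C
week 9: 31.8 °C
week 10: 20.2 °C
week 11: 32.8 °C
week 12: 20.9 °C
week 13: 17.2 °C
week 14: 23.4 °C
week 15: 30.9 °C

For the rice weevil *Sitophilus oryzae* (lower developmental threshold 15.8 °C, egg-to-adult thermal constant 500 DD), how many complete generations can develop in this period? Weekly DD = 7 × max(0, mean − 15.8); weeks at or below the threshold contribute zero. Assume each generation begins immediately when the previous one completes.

Weekly DD (7 × max(0, T̄ − 15.8)): 86.8, 74.9, 41.3, 99.4, 109.2, 7.7, 18.9, 106.4, 112.0, 30.8, 119.0, 35.7, 9.8, 53.2, 105.7.
Season total = 1010.8 DD.
Complete generations = ⌊1010.8 / 500⌋ = 2.

2 generations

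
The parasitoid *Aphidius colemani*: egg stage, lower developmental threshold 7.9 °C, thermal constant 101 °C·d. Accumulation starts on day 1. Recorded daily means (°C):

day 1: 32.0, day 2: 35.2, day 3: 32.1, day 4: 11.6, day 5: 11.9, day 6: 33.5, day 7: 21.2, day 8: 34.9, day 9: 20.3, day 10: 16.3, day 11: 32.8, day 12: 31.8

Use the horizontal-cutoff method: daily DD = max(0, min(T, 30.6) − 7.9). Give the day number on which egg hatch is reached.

Daily DD above 7.9 °C (capped at 22.7): 22.7, 22.7, 22.7, 3.7, 4.0, 22.7, 13.3, 22.7, 12.4, 8.4, 22.7, 22.7.
Cumulative: 22.7, 45.4, 68.1, 71.8, 75.8, 98.5, 111.8, 134.5, 146.9, 155.3, 178.0, 200.7.
The total first reaches 101 DD on day 7.

day 7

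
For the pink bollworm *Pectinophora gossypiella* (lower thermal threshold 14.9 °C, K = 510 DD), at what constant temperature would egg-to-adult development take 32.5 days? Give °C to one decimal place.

Required daily accumulation = 510 / 32.5 = 15.692 DD/day.
T = T_base + 15.692 = 14.9 + 15.692 = 30.592 ≈ 30.6 °C.

30.6 °C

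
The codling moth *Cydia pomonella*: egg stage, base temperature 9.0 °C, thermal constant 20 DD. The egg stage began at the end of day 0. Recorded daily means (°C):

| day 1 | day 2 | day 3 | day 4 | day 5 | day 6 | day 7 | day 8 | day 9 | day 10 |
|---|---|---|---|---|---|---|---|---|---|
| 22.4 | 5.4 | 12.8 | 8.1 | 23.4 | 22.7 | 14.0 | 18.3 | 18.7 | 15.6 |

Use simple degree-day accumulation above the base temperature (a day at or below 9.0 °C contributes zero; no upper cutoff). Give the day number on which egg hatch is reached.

day 5

Daily DD above 9.0 °C: 13.4, 0.0, 3.8, 0.0, 14.4, 13.7, 5.0, 9.3, 9.7, 6.6.
Cumulative: 13.4, 13.4, 17.2, 17.2, 31.6, 45.3, 50.3, 59.6, 69.3, 75.9.
The total first reaches 20 DD on day 5.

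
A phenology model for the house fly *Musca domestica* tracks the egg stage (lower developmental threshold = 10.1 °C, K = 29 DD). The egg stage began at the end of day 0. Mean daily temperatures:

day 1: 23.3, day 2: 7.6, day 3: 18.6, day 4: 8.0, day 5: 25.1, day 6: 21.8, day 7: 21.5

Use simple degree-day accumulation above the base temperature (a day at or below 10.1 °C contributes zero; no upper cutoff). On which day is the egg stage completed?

day 5

Daily DD above 10.1 °C: 13.2, 0.0, 8.5, 0.0, 15.0, 11.7, 11.4.
Cumulative: 13.2, 13.2, 21.7, 21.7, 36.7, 48.4, 59.8.
The total first reaches 29 DD on day 5.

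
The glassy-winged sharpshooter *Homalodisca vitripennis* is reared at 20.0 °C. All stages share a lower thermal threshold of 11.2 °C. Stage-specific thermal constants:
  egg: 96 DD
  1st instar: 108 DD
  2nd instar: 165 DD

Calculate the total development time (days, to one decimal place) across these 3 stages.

Daily accumulation at 20.0 °C = 20.0 − 11.2 = 8.8 DD/day.
Total K = 96 + 108 + 165 = 369 DD.
Total duration = 369 / 8.8 = 41.932 ≈ 41.9 days.

41.9 days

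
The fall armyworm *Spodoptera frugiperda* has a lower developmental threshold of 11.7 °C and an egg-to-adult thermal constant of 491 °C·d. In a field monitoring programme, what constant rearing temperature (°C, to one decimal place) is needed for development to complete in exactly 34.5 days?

25.9 °C

Required daily accumulation = 491 / 34.5 = 14.232 DD/day.
T = T_base + 14.232 = 11.7 + 14.232 = 25.932 ≈ 25.9 °C.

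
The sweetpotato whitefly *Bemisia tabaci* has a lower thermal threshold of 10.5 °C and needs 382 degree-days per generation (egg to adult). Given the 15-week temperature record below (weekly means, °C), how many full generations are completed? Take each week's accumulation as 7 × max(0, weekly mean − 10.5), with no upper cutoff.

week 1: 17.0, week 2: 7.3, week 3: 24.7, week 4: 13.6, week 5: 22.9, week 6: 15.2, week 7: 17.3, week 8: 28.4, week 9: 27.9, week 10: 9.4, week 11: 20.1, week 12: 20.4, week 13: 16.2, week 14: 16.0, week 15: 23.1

Weekly DD (7 × max(0, T̄ − 10.5)): 45.5, 0.0, 99.4, 21.7, 86.8, 32.9, 47.6, 125.3, 121.8, 0.0, 67.2, 69.3, 39.9, 38.5, 88.2.
Season total = 884.1 DD.
Complete generations = ⌊884.1 / 382⌋ = 2.

2 generations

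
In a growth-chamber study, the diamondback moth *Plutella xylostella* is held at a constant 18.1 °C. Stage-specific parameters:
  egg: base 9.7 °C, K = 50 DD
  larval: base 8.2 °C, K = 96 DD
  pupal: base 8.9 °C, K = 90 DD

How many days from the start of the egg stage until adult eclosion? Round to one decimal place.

25.4 days

egg: 50 / (18.1 − 9.7) = 50 / 8.4 = 5.952 d.
larval: 96 / (18.1 − 8.2) = 96 / 9.9 = 9.697 d.
pupal: 90 / (18.1 − 8.9) = 90 / 9.2 = 9.783 d.
Sum = 25.432 ≈ 25.4 days.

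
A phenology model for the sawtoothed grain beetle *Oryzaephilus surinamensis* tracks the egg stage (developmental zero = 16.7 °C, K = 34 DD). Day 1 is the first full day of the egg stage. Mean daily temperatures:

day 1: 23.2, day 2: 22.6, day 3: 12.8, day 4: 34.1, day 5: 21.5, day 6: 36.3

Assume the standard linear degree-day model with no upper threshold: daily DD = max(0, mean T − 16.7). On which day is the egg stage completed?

day 5

Daily DD above 16.7 °C: 6.5, 5.9, 0.0, 17.4, 4.8, 19.6.
Cumulative: 6.5, 12.4, 12.4, 29.8, 34.6, 54.2.
The total first reaches 34 DD on day 5.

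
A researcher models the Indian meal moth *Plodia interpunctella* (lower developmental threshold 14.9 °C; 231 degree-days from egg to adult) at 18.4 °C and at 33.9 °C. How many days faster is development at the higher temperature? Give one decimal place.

At 18.4 °C: 231 / (18.4 − 14.9) = 231 / 3.5 = 66.000 d.
At 33.9 °C: 231 / (33.9 − 14.9) = 231 / 19.0 = 12.158 d.
Difference = |66.000 − 12.158| = 53.842 ≈ 53.8 days.

53.8 days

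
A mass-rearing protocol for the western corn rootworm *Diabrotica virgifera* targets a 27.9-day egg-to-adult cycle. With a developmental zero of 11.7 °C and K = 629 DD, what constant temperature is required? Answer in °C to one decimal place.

34.2 °C

Required daily accumulation = 629 / 27.9 = 22.545 DD/day.
T = T_base + 22.545 = 11.7 + 22.545 = 34.245 ≈ 34.2 °C.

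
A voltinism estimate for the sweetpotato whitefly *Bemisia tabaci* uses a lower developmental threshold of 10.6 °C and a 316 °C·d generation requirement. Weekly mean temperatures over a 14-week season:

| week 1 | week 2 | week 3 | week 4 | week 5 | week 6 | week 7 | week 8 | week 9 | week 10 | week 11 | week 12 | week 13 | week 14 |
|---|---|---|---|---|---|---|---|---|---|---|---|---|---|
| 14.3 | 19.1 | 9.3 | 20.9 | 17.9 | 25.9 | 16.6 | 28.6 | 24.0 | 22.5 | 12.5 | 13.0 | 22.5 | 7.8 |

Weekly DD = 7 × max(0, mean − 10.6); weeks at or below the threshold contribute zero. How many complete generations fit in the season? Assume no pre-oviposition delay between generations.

2 generations

Weekly DD (7 × max(0, T̄ − 10.6)): 25.9, 59.5, 0.0, 72.1, 51.1, 107.1, 42.0, 126.0, 93.8, 83.3, 13.3, 16.8, 83.3, 0.0.
Season total = 774.2 DD.
Complete generations = ⌊774.2 / 316⌋ = 2.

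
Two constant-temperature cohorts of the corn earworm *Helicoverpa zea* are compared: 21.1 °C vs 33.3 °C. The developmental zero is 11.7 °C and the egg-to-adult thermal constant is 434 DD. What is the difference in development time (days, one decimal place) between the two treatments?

At 21.1 °C: 434 / (21.1 − 11.7) = 434 / 9.4 = 46.170 d.
At 33.3 °C: 434 / (33.3 − 11.7) = 434 / 21.6 = 20.093 d.
Difference = |46.170 − 20.093| = 26.078 ≈ 26.1 days.

26.1 days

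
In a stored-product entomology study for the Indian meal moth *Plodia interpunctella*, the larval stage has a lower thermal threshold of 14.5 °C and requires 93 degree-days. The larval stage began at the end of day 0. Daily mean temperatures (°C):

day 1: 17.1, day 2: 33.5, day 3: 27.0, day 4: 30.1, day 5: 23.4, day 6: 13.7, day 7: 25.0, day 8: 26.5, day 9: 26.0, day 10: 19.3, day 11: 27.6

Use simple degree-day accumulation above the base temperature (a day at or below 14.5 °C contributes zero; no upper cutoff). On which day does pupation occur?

Daily DD above 14.5 °C: 2.6, 19.0, 12.5, 15.6, 8.9, 0.0, 10.5, 12.0, 11.5, 4.8, 13.1.
Cumulative: 2.6, 21.6, 34.1, 49.7, 58.6, 58.6, 69.1, 81.1, 92.6, 97.4, 110.5.
The total first reaches 93 DD on day 10.

day 10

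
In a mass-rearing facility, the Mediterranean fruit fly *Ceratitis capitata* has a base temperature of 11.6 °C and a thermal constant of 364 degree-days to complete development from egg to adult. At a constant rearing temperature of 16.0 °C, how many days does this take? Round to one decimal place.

82.7 days

Daily accumulation = 16.0 − 11.6 = 4.4 DD/day.
Duration = 364 / 4.4 = 82.727 ≈ 82.7 days.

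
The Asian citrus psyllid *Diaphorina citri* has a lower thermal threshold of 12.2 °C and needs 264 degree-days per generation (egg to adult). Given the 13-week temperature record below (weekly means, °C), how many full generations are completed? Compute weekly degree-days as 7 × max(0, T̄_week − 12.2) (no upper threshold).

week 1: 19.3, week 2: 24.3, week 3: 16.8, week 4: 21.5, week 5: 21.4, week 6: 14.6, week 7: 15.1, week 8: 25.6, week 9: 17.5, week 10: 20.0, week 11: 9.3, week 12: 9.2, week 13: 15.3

2 generations

Weekly DD (7 × max(0, T̄ − 12.2)): 49.7, 84.7, 32.2, 65.1, 64.4, 16.8, 20.3, 93.8, 37.1, 54.6, 0.0, 0.0, 21.7.
Season total = 540.4 DD.
Complete generations = ⌊540.4 / 264⌋ = 2.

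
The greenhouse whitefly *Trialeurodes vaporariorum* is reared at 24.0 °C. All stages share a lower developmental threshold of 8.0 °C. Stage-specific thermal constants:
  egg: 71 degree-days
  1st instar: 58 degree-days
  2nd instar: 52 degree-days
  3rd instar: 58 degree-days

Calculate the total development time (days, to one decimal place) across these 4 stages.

14.9 days

Daily accumulation at 24.0 °C = 24.0 − 8.0 = 16.0 DD/day.
Total K = 71 + 58 + 52 + 58 = 239 DD.
Total duration = 239 / 16.0 = 14.938 ≈ 14.9 days.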